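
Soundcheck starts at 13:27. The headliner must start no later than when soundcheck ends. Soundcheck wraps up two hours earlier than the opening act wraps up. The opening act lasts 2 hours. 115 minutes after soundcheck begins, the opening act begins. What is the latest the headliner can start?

The opening act starts at 13:27 + 115 min = 15:22.
The opening act ends at 15:22 + 120 min = 17:22.
Soundcheck ends at 17:22 − 120 min = 15:22.
The headliner is bounded by soundcheck, so the latest it can start is 15:22.

15:22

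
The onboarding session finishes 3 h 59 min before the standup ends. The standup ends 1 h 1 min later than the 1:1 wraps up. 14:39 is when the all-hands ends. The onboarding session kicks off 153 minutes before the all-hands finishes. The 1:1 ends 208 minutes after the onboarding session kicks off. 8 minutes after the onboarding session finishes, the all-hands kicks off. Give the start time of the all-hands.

The onboarding session starts at 14:39 − 153 min = 12:06.
The 1:1 ends at 12:06 + 208 min = 15:34.
The standup ends at 15:34 + 61 min = 16:35.
The onboarding session ends at 16:35 − 239 min = 12:36.
The all-hands starts at 12:36 + 8 min = 12:44.

12:44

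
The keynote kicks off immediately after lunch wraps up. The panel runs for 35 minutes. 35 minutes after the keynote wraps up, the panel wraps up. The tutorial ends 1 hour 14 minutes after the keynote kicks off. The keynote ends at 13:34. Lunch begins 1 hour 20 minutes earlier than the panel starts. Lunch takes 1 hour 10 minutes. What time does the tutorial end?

14:38

The panel ends at 13:34 + 35 min = 14:09.
The panel starts at 14:09 − 35 min = 13:34.
Lunch starts at 13:34 − 80 min = 12:14.
Lunch ends at 12:14 + 70 min = 13:24.
So the keynote starts at 13:24.
The tutorial ends at 13:24 + 74 min = 14:38.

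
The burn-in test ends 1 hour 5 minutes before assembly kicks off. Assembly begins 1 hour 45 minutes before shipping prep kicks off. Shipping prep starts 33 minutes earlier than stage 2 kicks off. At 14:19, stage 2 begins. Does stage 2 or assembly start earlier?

assembly

Shipping prep starts at 14:19 − 33 min = 13:46.
Assembly starts at 13:46 − 105 min = 12:01.
Stage 2 starts at 14:19 and assembly starts at 12:01, so assembly is first.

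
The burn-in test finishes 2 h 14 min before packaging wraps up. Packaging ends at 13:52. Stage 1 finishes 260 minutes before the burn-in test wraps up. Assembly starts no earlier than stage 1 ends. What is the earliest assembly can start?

The burn-in test ends at 13:52 − 134 min = 11:38.
Stage 1 ends at 11:38 − 260 min = 07:18.
Assembly is bounded by stage 1, so the earliest it can start is 07:18.

07:18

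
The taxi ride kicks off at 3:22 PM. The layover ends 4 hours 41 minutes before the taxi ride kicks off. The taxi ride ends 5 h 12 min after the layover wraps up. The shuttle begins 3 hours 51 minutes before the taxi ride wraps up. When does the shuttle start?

12:02 PM

The layover ends at 3:22 PM − 281 min = 10:41 AM.
The taxi ride ends at 10:41 AM + 312 min = 3:53 PM.
The shuttle starts at 3:53 PM − 231 min = 12:02 PM.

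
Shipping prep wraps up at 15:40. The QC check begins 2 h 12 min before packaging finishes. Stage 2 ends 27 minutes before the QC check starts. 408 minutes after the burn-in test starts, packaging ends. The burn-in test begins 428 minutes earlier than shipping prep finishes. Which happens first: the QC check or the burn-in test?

the burn-in test

The burn-in test starts at 15:40 − 428 min = 08:32.
Packaging ends at 08:32 + 408 min = 15:20.
The QC check starts at 15:20 − 132 min = 13:08.
The QC check starts at 13:08 and the burn-in test starts at 08:32, so the burn-in test is first.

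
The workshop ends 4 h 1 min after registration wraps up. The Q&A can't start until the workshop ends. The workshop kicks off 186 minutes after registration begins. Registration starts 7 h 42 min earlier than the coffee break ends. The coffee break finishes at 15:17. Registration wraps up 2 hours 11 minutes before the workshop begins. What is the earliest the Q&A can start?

Registration starts at 15:17 − 462 min = 07:35.
The workshop starts at 07:35 + 186 min = 10:41.
Registration ends at 10:41 − 131 min = 08:30.
The workshop ends at 08:30 + 241 min = 12:31.
The Q&A is bounded by the workshop, so the earliest it can start is 12:31.

12:31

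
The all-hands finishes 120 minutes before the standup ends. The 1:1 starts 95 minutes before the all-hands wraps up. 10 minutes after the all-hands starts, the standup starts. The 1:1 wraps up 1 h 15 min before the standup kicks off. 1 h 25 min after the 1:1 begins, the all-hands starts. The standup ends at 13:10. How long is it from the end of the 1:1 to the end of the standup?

The all-hands ends at 13:10 − 120 min = 11:10.
The 1:1 starts at 11:10 − 95 min = 09:35.
The all-hands starts at 09:35 + 85 min = 11:00.
The standup starts at 11:00 + 10 min = 11:10.
The 1:1 ends at 11:10 − 75 min = 09:55.
From 09:55 to 13:10 is 195 minutes.

195 minutes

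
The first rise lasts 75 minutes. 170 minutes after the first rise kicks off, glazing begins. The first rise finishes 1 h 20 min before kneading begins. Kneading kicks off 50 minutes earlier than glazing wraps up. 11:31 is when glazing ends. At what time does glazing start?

Kneading starts at 11:31 − 50 min = 10:41.
The first rise ends at 10:41 − 80 min = 09:21.
The first rise starts at 09:21 − 75 min = 08:06.
Glazing starts at 08:06 + 170 min = 10:56.

10:56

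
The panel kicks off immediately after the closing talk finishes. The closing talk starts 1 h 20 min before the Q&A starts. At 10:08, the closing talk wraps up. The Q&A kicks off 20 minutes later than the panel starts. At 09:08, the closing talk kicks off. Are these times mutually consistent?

The panel starts at 10:08.
The Q&A starts at 10:08 + 20 min = 10:28.
The closing talk starts at 10:28 − 80 min = 09:08.
That matches the stated 09:08, so the schedule is consistent.

Yes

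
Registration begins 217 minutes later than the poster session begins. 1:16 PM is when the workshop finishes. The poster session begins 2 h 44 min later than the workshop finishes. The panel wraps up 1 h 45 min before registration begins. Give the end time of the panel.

5:52 PM

The poster session starts at 1:16 PM + 164 min = 4:00 PM.
Registration starts at 4:00 PM + 217 min = 7:37 PM.
The panel ends at 7:37 PM − 105 min = 5:52 PM.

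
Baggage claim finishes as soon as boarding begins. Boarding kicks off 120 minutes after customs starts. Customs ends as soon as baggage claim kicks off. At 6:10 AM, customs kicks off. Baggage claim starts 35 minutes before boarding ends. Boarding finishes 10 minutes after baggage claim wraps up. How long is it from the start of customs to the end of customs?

95 minutes

Boarding starts at 6:10 AM + 120 min = 8:10 AM.
So baggage claim ends at 8:10 AM.
Boarding ends at 8:10 AM + 10 min = 8:20 AM.
Baggage claim starts at 8:20 AM − 35 min = 7:45 AM.
So customs ends at 7:45 AM.
From 6:10 AM to 7:45 AM is 95 minutes.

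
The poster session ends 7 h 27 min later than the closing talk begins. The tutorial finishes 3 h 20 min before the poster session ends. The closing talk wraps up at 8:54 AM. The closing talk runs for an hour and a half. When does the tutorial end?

The closing talk starts at 8:54 AM − 90 min = 7:24 AM.
The poster session ends at 7:24 AM + 447 min = 2:51 PM.
The tutorial ends at 2:51 PM − 200 min = 11:31 AM.

11:31 AM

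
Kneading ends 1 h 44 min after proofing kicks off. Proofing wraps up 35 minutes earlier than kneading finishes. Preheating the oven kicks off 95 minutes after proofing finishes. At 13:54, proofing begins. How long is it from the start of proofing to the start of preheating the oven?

164 minutes

Kneading ends at 13:54 + 104 min = 15:38.
Proofing ends at 15:38 − 35 min = 15:03.
Preheating the oven starts at 15:03 + 95 min = 16:38.
From 13:54 to 16:38 is 164 minutes.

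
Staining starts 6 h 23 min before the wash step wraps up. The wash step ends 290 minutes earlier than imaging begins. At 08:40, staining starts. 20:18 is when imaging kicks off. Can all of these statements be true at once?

No

The wash step ends at 20:18 − 290 min = 15:28.
Staining starts at 15:28 − 383 min = 09:05.
But staining is also said to start at 08:40 — a 25-minute conflict.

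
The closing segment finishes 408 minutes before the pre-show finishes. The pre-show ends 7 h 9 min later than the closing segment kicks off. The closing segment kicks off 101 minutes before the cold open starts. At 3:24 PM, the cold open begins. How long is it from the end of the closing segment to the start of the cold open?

1 h 20 min

The closing segment starts at 3:24 PM − 101 min = 1:43 PM.
The pre-show ends at 1:43 PM + 429 min = 8:52 PM.
The closing segment ends at 8:52 PM − 408 min = 2:04 PM.
From 2:04 PM to 3:24 PM is 1 h 20 min.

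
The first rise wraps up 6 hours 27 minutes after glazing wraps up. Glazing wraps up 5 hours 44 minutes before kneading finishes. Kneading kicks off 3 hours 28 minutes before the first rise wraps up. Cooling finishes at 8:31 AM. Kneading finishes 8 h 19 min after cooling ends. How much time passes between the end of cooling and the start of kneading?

5 hours 34 minutes

Kneading ends at 8:31 AM + 499 min = 4:50 PM.
Glazing ends at 4:50 PM − 344 min = 11:06 AM.
The first rise ends at 11:06 AM + 387 min = 5:33 PM.
Kneading starts at 5:33 PM − 208 min = 2:05 PM.
From 8:31 AM to 2:05 PM is 5 hours 34 minutes.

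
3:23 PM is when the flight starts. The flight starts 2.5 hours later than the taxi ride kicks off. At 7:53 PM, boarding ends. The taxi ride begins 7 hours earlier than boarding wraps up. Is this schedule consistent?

The taxi ride starts at 7:53 PM − 420 min = 12:53 PM.
The flight starts at 12:53 PM + 150 min = 3:23 PM.
That matches the stated 3:23 PM, so the schedule is consistent.

Yes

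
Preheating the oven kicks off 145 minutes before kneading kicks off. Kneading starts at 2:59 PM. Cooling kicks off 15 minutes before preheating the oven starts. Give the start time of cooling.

12:19 PM

Preheating the oven starts at 2:59 PM − 145 min = 12:34 PM.
Cooling starts at 12:34 PM − 15 min = 12:19 PM.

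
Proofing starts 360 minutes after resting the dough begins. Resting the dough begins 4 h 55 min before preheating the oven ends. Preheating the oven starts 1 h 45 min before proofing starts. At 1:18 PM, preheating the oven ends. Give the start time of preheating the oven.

Resting the dough starts at 1:18 PM − 295 min = 8:23 AM.
Proofing starts at 8:23 AM + 360 min = 2:23 PM.
Preheating the oven starts at 2:23 PM − 105 min = 12:38 PM.

12:38 PM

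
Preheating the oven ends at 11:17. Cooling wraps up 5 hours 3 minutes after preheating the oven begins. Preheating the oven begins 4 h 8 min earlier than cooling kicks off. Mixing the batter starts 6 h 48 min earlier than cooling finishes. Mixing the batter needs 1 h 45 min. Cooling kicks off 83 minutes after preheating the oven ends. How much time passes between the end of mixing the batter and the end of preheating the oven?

165 minutes

Cooling starts at 11:17 + 83 min = 12:40.
Preheating the oven starts at 12:40 − 248 min = 08:32.
Cooling ends at 08:32 + 303 min = 13:35.
Mixing the batter starts at 13:35 − 408 min = 06:47.
Mixing the batter ends at 06:47 + 105 min = 08:32.
From 08:32 to 11:17 is 165 minutes.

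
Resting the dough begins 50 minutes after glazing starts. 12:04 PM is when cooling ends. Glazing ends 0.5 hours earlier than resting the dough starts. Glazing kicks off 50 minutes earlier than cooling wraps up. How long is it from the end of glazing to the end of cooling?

Glazing starts at 12:04 PM − 50 min = 11:14 AM.
Resting the dough starts at 11:14 AM + 50 min = 12:04 PM.
Glazing ends at 12:04 PM − 30 min = 11:34 AM.
From 11:34 AM to 12:04 PM is half an hour.

half an hour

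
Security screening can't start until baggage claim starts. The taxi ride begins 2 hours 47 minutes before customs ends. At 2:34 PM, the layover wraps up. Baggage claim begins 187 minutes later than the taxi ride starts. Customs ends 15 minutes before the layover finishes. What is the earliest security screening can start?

2:39 PM

Customs ends at 2:34 PM − 15 min = 2:19 PM.
The taxi ride starts at 2:19 PM − 167 min = 11:32 AM.
Baggage claim starts at 11:32 AM + 187 min = 2:39 PM.
Security screening is bounded by baggage claim, so the earliest it can start is 2:39 PM.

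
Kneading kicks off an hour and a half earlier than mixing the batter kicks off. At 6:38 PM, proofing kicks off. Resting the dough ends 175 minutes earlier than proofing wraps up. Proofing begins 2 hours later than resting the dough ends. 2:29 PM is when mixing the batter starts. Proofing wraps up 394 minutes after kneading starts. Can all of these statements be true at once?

Yes

Kneading starts at 2:29 PM − 90 min = 12:59 PM.
Proofing ends at 12:59 PM + 394 min = 7:33 PM.
Resting the dough ends at 7:33 PM − 175 min = 4:38 PM.
Proofing starts at 4:38 PM + 120 min = 6:38 PM.
That matches the stated 6:38 PM, so the schedule is consistent.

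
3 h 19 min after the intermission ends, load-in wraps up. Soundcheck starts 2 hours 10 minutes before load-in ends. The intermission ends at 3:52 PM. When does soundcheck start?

5:01 PM

Load-in ends at 3:52 PM + 199 min = 7:11 PM.
Soundcheck starts at 7:11 PM − 130 min = 5:01 PM.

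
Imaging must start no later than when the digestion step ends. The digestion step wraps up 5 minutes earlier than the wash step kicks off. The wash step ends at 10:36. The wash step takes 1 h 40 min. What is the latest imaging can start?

The wash step starts at 10:36 − 100 min = 08:56.
The digestion step ends at 08:56 − 5 min = 08:51.
Imaging is bounded by the digestion step, so the latest it can start is 08:51.

08:51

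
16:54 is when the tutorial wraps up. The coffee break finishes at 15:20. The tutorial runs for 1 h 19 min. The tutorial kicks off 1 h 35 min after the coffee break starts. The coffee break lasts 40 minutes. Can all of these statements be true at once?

No

The coffee break starts at 15:20 − 40 min = 14:40.
The tutorial starts at 14:40 + 95 min = 16:15.
The tutorial ends at 16:15 + 79 min = 17:34.
But the tutorial is also said to end at 16:54 — a 40-minute conflict.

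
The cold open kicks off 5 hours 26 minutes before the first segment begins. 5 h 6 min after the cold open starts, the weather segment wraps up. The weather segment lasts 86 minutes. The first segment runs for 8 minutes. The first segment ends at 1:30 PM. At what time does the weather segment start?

11:36 AM

The first segment starts at 1:30 PM − 8 min = 1:22 PM.
The cold open starts at 1:22 PM − 326 min = 7:56 AM.
The weather segment ends at 7:56 AM + 306 min = 1:02 PM.
The weather segment starts at 1:02 PM − 86 min = 11:36 AM.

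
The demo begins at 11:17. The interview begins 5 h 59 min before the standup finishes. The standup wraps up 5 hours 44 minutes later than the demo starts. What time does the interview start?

11:02

The standup ends at 11:17 + 344 min = 17:01.
The interview starts at 17:01 − 359 min = 11:02.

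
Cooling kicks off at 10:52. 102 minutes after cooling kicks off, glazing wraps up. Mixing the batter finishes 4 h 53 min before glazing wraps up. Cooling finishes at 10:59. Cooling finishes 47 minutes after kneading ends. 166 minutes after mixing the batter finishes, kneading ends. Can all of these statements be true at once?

No

Glazing ends at 10:52 + 102 min = 12:34.
Mixing the batter ends at 12:34 − 293 min = 07:41.
Kneading ends at 07:41 + 166 min = 10:27.
Cooling ends at 10:27 + 47 min = 11:14.
But cooling is also said to end at 10:59 — a 15-minute conflict.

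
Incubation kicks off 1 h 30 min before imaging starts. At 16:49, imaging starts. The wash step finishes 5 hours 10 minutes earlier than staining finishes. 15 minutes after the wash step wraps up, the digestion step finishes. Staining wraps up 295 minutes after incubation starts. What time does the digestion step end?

15:19

Incubation starts at 16:49 − 90 min = 15:19.
Staining ends at 15:19 + 295 min = 20:14.
The wash step ends at 20:14 − 310 min = 15:04.
The digestion step ends at 15:04 + 15 min = 15:19.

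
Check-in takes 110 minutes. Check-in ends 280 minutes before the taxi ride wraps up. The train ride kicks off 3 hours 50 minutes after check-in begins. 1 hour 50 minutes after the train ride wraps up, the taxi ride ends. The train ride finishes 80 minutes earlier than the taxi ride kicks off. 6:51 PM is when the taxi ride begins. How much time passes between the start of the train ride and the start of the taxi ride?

130 minutes

The train ride ends at 6:51 PM − 80 min = 5:31 PM.
The taxi ride ends at 5:31 PM + 110 min = 7:21 PM.
Check-in ends at 7:21 PM − 280 min = 2:41 PM.
Check-in starts at 2:41 PM − 110 min = 12:51 PM.
The train ride starts at 12:51 PM + 230 min = 4:41 PM.
From 4:41 PM to 6:51 PM is 130 minutes.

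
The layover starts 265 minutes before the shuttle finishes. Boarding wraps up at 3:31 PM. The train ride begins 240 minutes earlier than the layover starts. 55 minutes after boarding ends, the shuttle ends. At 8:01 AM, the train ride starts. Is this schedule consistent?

The shuttle ends at 3:31 PM + 55 min = 4:26 PM.
The layover starts at 4:26 PM − 265 min = 12:01 PM.
The train ride starts at 12:01 PM − 240 min = 8:01 AM.
That matches the stated 8:01 AM, so the schedule is consistent.

Yes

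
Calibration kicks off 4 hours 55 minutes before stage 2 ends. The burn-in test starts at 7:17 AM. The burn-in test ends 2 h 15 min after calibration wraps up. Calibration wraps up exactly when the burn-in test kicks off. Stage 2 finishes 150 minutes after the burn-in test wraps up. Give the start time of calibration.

7:07 AM

Calibration ends at 7:17 AM.
The burn-in test ends at 7:17 AM + 135 min = 9:32 AM.
Stage 2 ends at 9:32 AM + 150 min = 12:02 PM.
Calibration starts at 12:02 PM − 295 min = 7:07 AM.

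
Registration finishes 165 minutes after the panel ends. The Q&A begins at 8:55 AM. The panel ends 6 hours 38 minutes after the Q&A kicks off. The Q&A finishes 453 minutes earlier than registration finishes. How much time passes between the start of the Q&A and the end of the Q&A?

The panel ends at 8:55 AM + 398 min = 3:33 PM.
Registration ends at 3:33 PM + 165 min = 6:18 PM.
The Q&A ends at 6:18 PM − 453 min = 10:45 AM.
From 8:55 AM to 10:45 AM is 1 h 50 min.

1 h 50 min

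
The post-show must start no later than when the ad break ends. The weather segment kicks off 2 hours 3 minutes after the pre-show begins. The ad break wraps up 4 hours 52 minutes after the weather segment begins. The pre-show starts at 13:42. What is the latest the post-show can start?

The weather segment starts at 13:42 + 123 min = 15:45.
The ad break ends at 15:45 + 292 min = 20:37.
The post-show is bounded by the ad break, so the latest it can start is 20:37.

20:37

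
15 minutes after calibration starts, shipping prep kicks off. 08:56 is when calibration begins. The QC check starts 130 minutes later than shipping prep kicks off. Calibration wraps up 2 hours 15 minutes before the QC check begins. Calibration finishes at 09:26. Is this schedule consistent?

No

Shipping prep starts at 08:56 + 15 min = 09:11.
The QC check starts at 09:11 + 130 min = 11:21.
Calibration ends at 11:21 − 135 min = 09:06.
But calibration is also said to end at 09:26 — a 20-minute conflict.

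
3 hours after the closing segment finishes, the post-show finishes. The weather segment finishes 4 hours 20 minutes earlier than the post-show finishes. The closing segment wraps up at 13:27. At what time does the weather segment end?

The post-show ends at 13:27 + 180 min = 16:27.
The weather segment ends at 16:27 − 260 min = 12:07.

12:07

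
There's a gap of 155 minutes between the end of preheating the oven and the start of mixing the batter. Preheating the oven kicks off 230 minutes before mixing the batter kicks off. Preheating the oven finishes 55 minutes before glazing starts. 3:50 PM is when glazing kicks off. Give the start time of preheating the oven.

1:40 PM

Preheating the oven ends at 3:50 PM − 55 min = 2:55 PM.
Mixing the batter starts at 2:55 PM + 155 min = 5:30 PM.
Preheating the oven starts at 5:30 PM − 230 min = 1:40 PM.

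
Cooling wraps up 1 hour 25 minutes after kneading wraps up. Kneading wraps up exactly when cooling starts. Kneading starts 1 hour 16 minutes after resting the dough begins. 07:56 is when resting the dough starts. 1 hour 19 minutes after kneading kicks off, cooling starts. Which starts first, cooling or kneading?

Kneading starts at 07:56 + 76 min = 09:12.
Cooling starts at 09:12 + 79 min = 10:31.
Cooling starts at 10:31 and kneading starts at 09:12, so kneading is first.

kneading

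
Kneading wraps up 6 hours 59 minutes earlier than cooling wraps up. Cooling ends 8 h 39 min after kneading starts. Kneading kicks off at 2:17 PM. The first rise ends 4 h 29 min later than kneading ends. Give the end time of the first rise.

8:26 PM

Cooling ends at 2:17 PM + 519 min = 10:56 PM.
Kneading ends at 10:56 PM − 419 min = 3:57 PM.
The first rise ends at 3:57 PM + 269 min = 8:26 PM.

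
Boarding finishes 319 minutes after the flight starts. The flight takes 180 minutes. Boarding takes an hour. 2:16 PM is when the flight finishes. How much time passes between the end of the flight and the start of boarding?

The flight starts at 2:16 PM − 180 min = 11:16 AM.
Boarding ends at 11:16 AM + 319 min = 4:35 PM.
Boarding starts at 4:35 PM − 60 min = 3:35 PM.
From 2:16 PM to 3:35 PM is 79 minutes.

79 minutes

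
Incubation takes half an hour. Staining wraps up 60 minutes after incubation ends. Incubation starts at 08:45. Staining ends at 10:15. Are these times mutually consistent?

Yes

Incubation ends at 08:45 + 30 min = 09:15.
Staining ends at 09:15 + 60 min = 10:15.
That matches the stated 10:15, so the schedule is consistent.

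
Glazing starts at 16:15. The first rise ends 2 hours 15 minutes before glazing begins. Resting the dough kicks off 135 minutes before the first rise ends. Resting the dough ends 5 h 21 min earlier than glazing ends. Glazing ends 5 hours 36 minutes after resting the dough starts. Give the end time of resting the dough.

12:00

The first rise ends at 16:15 − 135 min = 14:00.
Resting the dough starts at 14:00 − 135 min = 11:45.
Glazing ends at 11:45 + 336 min = 17:21.
Resting the dough ends at 17:21 − 321 min = 12:00.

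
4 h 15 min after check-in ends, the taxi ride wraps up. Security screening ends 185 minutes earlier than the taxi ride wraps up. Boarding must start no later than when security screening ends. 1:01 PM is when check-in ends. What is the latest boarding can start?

The taxi ride ends at 1:01 PM + 255 min = 5:16 PM.
Security screening ends at 5:16 PM − 185 min = 2:11 PM.
Boarding is bounded by security screening, so the latest it can start is 2:11 PM.

2:11 PM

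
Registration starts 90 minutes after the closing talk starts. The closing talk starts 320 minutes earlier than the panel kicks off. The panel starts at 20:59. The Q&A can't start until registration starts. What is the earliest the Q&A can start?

The closing talk starts at 20:59 − 320 min = 15:39.
Registration starts at 15:39 + 90 min = 17:09.
The Q&A is bounded by registration, so the earliest it can start is 17:09.

17:09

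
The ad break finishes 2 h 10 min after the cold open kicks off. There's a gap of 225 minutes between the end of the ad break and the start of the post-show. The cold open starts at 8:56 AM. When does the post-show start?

The ad break ends at 8:56 AM + 130 min = 11:06 AM.
The post-show starts at 11:06 AM + 225 min = 2:51 PM.

2:51 PM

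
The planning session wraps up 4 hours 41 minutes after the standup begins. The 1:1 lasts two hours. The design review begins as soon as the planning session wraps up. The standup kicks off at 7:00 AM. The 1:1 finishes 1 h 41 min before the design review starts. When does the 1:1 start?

8:00 AM

The planning session ends at 7:00 AM + 281 min = 11:41 AM.
So the design review starts at 11:41 AM.
The 1:1 ends at 11:41 AM − 101 min = 10:00 AM.
The 1:1 starts at 10:00 AM − 120 min = 8:00 AM.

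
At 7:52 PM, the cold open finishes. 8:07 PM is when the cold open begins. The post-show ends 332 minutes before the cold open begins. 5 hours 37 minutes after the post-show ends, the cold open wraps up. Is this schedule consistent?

The post-show ends at 8:07 PM − 332 min = 2:35 PM.
The cold open ends at 2:35 PM + 337 min = 8:12 PM.
But the cold open is also said to end at 7:52 PM — a 20-minute conflict.

No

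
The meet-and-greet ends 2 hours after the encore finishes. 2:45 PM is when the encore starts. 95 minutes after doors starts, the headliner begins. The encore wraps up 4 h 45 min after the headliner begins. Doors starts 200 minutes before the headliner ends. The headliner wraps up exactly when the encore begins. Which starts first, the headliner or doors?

The headliner ends at 2:45 PM.
Doors starts at 2:45 PM − 200 min = 11:25 AM.
The headliner starts at 11:25 AM + 95 min = 1:00 PM.
The headliner starts at 1:00 PM and doors starts at 11:25 AM, so doors is first.

doors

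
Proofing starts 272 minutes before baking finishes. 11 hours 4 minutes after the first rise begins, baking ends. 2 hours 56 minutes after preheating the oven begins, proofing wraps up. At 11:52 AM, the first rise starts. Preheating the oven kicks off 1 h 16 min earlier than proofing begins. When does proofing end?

Baking ends at 11:52 AM + 664 min = 10:56 PM.
Proofing starts at 10:56 PM − 272 min = 6:24 PM.
Preheating the oven starts at 6:24 PM − 76 min = 5:08 PM.
Proofing ends at 5:08 PM + 176 min = 8:04 PM.

8:04 PM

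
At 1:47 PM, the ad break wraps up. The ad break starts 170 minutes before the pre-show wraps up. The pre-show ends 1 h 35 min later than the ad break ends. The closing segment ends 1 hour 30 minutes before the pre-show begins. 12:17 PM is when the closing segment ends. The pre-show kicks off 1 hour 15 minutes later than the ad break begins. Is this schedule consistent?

Yes

The pre-show ends at 1:47 PM + 95 min = 3:22 PM.
The ad break starts at 3:22 PM − 170 min = 12:32 PM.
The pre-show starts at 12:32 PM + 75 min = 1:47 PM.
The closing segment ends at 1:47 PM − 90 min = 12:17 PM.
That matches the stated 12:17 PM, so the schedule is consistent.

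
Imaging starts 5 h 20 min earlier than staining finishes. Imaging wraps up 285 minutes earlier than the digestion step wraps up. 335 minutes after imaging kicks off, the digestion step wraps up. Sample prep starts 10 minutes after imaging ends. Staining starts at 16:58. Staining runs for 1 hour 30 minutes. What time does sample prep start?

Staining ends at 16:58 + 90 min = 18:28.
Imaging starts at 18:28 − 320 min = 13:08.
The digestion step ends at 13:08 + 335 min = 18:43.
Imaging ends at 18:43 − 285 min = 13:58.
Sample prep starts at 13:58 + 10 min = 14:08.

14:08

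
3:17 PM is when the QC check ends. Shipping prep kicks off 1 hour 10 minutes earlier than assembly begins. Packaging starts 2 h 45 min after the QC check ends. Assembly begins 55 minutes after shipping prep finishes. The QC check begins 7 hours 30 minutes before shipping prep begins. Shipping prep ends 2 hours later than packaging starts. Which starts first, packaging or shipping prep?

Packaging starts at 3:17 PM + 165 min = 6:02 PM.
Shipping prep ends at 6:02 PM + 120 min = 8:02 PM.
Assembly starts at 8:02 PM + 55 min = 8:57 PM.
Shipping prep starts at 8:57 PM − 70 min = 7:47 PM.
Packaging starts at 6:02 PM and shipping prep starts at 7:47 PM, so packaging is first.

packaging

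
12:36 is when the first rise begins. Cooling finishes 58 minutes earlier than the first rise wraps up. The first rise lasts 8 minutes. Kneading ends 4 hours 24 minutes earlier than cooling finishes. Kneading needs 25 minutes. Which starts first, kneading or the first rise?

kneading

The first rise ends at 12:36 + 8 min = 12:44.
Cooling ends at 12:44 − 58 min = 11:46.
Kneading ends at 11:46 − 264 min = 07:22.
Kneading starts at 07:22 − 25 min = 06:57.
Kneading starts at 06:57 and the first rise starts at 12:36, so kneading is first.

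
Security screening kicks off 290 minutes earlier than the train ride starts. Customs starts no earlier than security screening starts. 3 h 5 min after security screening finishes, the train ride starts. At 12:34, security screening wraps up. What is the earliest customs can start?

The train ride starts at 12:34 + 185 min = 15:39.
Security screening starts at 15:39 − 290 min = 10:49.
Customs is bounded by security screening, so the earliest it can start is 10:49.

10:49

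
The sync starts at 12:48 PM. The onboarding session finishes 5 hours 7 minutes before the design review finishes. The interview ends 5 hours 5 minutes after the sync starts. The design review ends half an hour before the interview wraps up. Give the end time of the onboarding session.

The interview ends at 12:48 PM + 305 min = 5:53 PM.
The design review ends at 5:53 PM − 30 min = 5:23 PM.
The onboarding session ends at 5:23 PM − 307 min = 12:16 PM.

12:16 PM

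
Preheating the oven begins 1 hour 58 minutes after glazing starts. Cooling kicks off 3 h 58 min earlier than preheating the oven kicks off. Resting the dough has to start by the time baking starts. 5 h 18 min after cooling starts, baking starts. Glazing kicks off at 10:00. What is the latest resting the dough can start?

13:18

Preheating the oven starts at 10:00 + 118 min = 11:58.
Cooling starts at 11:58 − 238 min = 08:00.
Baking starts at 08:00 + 318 min = 13:18.
Resting the dough is bounded by baking, so the latest it can start is 13:18.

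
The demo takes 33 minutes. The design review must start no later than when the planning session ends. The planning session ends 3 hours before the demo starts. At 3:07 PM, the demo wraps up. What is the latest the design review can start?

11:34 AM

The demo starts at 3:07 PM − 33 min = 2:34 PM.
The planning session ends at 2:34 PM − 180 min = 11:34 AM.
The design review is bounded by the planning session, so the latest it can start is 11:34 AM.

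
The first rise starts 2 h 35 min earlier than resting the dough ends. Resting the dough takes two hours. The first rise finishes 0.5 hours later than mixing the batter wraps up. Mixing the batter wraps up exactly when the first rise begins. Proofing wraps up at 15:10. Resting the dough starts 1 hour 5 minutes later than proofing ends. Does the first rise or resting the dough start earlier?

Resting the dough starts at 15:10 + 65 min = 16:15.
Resting the dough ends at 16:15 + 120 min = 18:15.
The first rise starts at 18:15 − 155 min = 15:40.
The first rise starts at 15:40 and resting the dough starts at 16:15, so the first rise is first.

the first rise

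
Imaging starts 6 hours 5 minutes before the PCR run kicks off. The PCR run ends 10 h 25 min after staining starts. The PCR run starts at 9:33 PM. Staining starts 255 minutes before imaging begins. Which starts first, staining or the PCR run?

staining

Imaging starts at 9:33 PM − 365 min = 3:28 PM.
Staining starts at 3:28 PM − 255 min = 11:13 AM.
Staining starts at 11:13 AM and the PCR run starts at 9:33 PM, so staining is first.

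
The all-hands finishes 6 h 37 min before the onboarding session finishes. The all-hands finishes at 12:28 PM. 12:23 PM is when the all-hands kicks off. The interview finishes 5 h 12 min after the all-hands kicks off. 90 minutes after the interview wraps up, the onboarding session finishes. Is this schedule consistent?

The interview ends at 12:23 PM + 312 min = 5:35 PM.
The onboarding session ends at 5:35 PM + 90 min = 7:05 PM.
The all-hands ends at 7:05 PM − 397 min = 12:28 PM.
That matches the stated 12:28 PM, so the schedule is consistent.

Yes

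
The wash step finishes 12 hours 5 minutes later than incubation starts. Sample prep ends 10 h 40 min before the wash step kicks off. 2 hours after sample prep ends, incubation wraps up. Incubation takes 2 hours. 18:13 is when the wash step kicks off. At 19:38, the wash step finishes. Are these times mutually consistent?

Yes

Sample prep ends at 18:13 − 640 min = 07:33.
Incubation ends at 07:33 + 120 min = 09:33.
Incubation starts at 09:33 − 120 min = 07:33.
The wash step ends at 07:33 + 725 min = 19:38.
That matches the stated 19:38, so the schedule is consistent.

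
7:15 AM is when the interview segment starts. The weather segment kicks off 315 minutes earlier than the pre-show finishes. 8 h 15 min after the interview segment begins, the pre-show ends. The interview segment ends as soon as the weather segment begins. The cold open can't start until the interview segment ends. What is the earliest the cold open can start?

The pre-show ends at 7:15 AM + 495 min = 3:30 PM.
The weather segment starts at 3:30 PM − 315 min = 10:15 AM.
So the interview segment ends at 10:15 AM.
The cold open is bounded by the interview segment, so the earliest it can start is 10:15 AM.

10:15 AM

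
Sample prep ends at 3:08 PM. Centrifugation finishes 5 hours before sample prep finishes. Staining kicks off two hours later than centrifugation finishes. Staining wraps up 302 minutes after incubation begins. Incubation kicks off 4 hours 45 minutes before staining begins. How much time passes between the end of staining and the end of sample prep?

Centrifugation ends at 3:08 PM − 300 min = 10:08 AM.
Staining starts at 10:08 AM + 120 min = 12:08 PM.
Incubation starts at 12:08 PM − 285 min = 7:23 AM.
Staining ends at 7:23 AM + 302 min = 12:25 PM.
From 12:25 PM to 3:08 PM is 2 h 43 min.

2 h 43 min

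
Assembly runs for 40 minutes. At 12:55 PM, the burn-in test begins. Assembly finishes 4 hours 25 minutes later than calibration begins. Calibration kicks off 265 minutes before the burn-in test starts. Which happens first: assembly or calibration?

Calibration starts at 12:55 PM − 265 min = 8:30 AM.
Assembly ends at 8:30 AM + 265 min = 12:55 PM.
Assembly starts at 12:55 PM − 40 min = 12:15 PM.
Assembly starts at 12:15 PM and calibration starts at 8:30 AM, so calibration is first.

calibration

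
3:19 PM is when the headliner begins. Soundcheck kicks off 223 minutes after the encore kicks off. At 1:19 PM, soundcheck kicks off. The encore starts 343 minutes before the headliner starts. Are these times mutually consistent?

Yes

The encore starts at 3:19 PM − 343 min = 9:36 AM.
Soundcheck starts at 9:36 AM + 223 min = 1:19 PM.
That matches the stated 1:19 PM, so the schedule is consistent.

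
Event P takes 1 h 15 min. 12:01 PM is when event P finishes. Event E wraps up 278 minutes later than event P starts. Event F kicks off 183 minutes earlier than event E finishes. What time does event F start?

Event P starts at 12:01 PM − 75 min = 10:46 AM.
Event E ends at 10:46 AM + 278 min = 3:24 PM.
Event F starts at 3:24 PM − 183 min = 12:21 PM.

12:21 PM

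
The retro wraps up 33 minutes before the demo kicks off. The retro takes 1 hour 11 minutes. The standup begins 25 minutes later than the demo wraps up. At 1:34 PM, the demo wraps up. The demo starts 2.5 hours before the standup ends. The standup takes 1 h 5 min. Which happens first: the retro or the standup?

the retro

The standup starts at 1:34 PM + 25 min = 1:59 PM.
The standup ends at 1:59 PM + 65 min = 3:04 PM.
The demo starts at 3:04 PM − 150 min = 12:34 PM.
The retro ends at 12:34 PM − 33 min = 12:01 PM.
The retro starts at 12:01 PM − 71 min = 10:50 AM.
The retro starts at 10:50 AM and the standup starts at 1:59 PM, so the retro is first.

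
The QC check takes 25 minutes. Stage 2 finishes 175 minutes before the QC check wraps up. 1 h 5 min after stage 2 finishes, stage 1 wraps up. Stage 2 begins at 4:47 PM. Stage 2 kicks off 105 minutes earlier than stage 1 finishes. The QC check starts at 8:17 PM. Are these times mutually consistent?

No

The QC check ends at 8:17 PM + 25 min = 8:42 PM.
Stage 2 ends at 8:42 PM − 175 min = 5:47 PM.
Stage 1 ends at 5:47 PM + 65 min = 6:52 PM.
Stage 2 starts at 6:52 PM − 105 min = 5:07 PM.
But stage 2 is also said to start at 4:47 PM — a 20-minute conflict.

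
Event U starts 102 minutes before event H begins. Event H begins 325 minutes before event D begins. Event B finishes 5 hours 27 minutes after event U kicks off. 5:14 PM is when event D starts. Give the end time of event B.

3:34 PM

Event H starts at 5:14 PM − 325 min = 11:49 AM.
Event U starts at 11:49 AM − 102 min = 10:07 AM.
Event B ends at 10:07 AM + 327 min = 3:34 PM.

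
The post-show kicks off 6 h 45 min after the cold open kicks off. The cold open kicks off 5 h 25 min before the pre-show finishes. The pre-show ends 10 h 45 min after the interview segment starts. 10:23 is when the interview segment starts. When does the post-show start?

The pre-show ends at 10:23 + 645 min = 21:08.
The cold open starts at 21:08 − 325 min = 15:43.
The post-show starts at 15:43 + 405 min = 22:28.

22:28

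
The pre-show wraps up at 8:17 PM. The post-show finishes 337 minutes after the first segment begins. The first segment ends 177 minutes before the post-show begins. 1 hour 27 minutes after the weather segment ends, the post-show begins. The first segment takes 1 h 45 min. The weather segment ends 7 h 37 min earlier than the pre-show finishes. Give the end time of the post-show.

The weather segment ends at 8:17 PM − 457 min = 12:40 PM.
The post-show starts at 12:40 PM + 87 min = 2:07 PM.
The first segment ends at 2:07 PM − 177 min = 11:10 AM.
The first segment starts at 11:10 AM − 105 min = 9:25 AM.
The post-show ends at 9:25 AM + 337 min = 3:02 PM.

3:02 PM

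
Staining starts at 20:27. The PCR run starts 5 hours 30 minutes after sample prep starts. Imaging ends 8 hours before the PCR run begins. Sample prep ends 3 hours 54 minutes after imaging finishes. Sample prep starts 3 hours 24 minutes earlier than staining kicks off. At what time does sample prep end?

Sample prep starts at 20:27 − 204 min = 17:03.
The PCR run starts at 17:03 + 330 min = 22:33.
Imaging ends at 22:33 − 480 min = 14:33.
Sample prep ends at 14:33 + 234 min = 18:27.

18:27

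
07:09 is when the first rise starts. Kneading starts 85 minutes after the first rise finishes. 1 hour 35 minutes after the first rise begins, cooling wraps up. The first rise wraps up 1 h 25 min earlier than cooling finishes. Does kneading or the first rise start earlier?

Cooling ends at 07:09 + 95 min = 08:44.
The first rise ends at 08:44 − 85 min = 07:19.
Kneading starts at 07:19 + 85 min = 08:44.
Kneading starts at 08:44 and the first rise starts at 07:09, so the first rise is first.

the first rise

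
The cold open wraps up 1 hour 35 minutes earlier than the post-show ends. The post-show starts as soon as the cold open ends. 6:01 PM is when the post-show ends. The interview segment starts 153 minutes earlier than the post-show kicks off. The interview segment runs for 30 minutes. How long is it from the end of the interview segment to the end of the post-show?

The cold open ends at 6:01 PM − 95 min = 4:26 PM.
So the post-show starts at 4:26 PM.
The interview segment starts at 4:26 PM − 153 min = 1:53 PM.
The interview segment ends at 1:53 PM + 30 min = 2:23 PM.
From 2:23 PM to 6:01 PM is 218 minutes.

218 minutes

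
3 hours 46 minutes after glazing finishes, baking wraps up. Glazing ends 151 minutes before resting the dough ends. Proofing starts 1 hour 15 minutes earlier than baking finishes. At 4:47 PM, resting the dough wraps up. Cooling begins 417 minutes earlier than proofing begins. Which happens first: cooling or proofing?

Glazing ends at 4:47 PM − 151 min = 2:16 PM.
Baking ends at 2:16 PM + 226 min = 6:02 PM.
Proofing starts at 6:02 PM − 75 min = 4:47 PM.
Cooling starts at 4:47 PM − 417 min = 9:50 AM.
Cooling starts at 9:50 AM and proofing starts at 4:47 PM, so cooling is first.

cooling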